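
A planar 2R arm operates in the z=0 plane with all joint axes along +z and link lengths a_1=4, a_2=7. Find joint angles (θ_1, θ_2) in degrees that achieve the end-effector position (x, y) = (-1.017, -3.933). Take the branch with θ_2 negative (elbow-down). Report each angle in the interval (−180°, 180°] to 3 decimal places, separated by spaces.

16.008 -150.000

cos θ_2 = (16.5028−4²−7²)/(2·4·7) = -0.8660; θ_2 = -149.9996° (elbow-down)
β = atan2(-3.9330,-1.0170) = -104.4980°; ψ = atan2(-3.5000,-2.0622) = -120.5057°
θ_1 = β − ψ = 16.0077°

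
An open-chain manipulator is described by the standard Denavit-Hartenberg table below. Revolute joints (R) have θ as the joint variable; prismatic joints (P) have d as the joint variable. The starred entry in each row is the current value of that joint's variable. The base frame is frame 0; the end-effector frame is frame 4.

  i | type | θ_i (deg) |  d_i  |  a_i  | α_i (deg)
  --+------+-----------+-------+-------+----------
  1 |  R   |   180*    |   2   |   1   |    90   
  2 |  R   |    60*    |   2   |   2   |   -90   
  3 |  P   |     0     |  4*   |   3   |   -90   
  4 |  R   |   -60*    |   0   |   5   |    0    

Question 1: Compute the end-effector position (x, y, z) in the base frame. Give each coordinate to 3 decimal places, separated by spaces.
after link 1: o_1 = (-1.0000, 0.0000, 2.0000)
after link 2: o_2 = (-2.0000, 2.0000, 3.7321)
after link 3: o_3 = (-0.0359, 2.0000, 8.3301)
after link 4: o_4 = (2.4641, 2.0000, 12.6603)

2.464 2.000 12.660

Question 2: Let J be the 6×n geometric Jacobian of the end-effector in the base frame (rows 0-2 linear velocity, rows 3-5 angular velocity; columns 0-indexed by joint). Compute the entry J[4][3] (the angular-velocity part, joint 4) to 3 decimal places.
axis z_3 = (-0.0000,-1.0000,0.0000); lever o_n−o_3 = (2.5000,0.0000,4.3301)
cross product → J_v[:, 3] = (-4.3301,0.0000,2.5000)
J_ω[:, 3] = z_3
entry J[4][3] = -1.0000

-1.000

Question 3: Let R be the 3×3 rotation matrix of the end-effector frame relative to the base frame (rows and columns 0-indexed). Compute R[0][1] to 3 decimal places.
End-effector y-axis (col 1 of R) = (-0.8660,0.0000,0.5000)
R[0][1] = -0.8660

-0.866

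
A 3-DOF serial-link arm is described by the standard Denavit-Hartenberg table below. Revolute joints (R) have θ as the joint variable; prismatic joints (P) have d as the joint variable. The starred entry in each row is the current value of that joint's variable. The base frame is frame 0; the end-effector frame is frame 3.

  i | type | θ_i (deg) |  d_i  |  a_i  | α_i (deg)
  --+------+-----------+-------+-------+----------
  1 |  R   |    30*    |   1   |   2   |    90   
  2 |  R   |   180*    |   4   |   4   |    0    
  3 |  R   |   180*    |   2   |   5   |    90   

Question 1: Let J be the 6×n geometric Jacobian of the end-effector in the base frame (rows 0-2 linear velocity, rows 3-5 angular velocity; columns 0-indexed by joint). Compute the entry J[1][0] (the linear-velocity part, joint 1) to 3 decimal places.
5.598

axis z_0 = ẑ; lever o_n−o_0 = (5.5981,-3.6962,1.0000)
cross product → J_v[:, 0] = (3.6962,5.5981,-0.0000)
J_ω[:, 0] = z_0
entry J[1][0] = 5.5981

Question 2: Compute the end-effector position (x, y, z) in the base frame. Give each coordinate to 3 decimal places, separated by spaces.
after link 1: o_1 = (1.7321, 1.0000, 1.0000)
after link 2: o_2 = (0.2679, -4.4641, 1.0000)
after link 3: o_3 = (5.5981, -3.6962, 1.0000)

5.598 -3.696 1.000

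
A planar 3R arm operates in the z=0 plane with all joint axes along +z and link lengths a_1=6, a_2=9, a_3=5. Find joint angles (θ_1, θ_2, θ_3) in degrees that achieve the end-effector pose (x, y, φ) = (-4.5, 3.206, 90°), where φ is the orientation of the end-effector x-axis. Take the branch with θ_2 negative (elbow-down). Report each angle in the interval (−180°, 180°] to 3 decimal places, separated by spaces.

-46.525 -150.001 -73.474

wrist centre = target − a_3·(cos φ, sin φ) = (-4.5000, -1.7940)
cos θ_2 = (23.4684−6²−9²)/(2·6·9) = -0.8660; θ_2 = -150.0009° (elbow-down)
β = atan2(-1.7940,-4.5000) = -158.2645°; ψ = atan2(-4.4999,-1.7943) = -111.7393°
θ_1 = β − ψ = -46.5252°
θ_3 = φ − θ_1 − θ_2 = -73.4740° (wrapped to (-180°,180°])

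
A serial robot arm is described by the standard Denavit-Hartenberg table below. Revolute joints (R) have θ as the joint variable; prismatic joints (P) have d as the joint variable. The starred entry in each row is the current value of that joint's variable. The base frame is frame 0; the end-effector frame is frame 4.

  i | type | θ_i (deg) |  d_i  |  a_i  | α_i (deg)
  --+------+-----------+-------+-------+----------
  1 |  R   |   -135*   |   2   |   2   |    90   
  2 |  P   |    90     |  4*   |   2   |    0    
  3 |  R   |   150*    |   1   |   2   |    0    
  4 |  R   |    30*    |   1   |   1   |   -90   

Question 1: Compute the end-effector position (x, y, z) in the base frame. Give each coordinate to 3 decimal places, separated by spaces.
-4.950 3.536 1.268

after link 1: o_1 = (-1.4142, -1.4142, 2.0000)
after link 2: o_2 = (-4.2426, 1.4142, 4.0000)
after link 3: o_3 = (-4.2426, 2.8284, 2.2679)
after link 4: o_4 = (-4.9497, 3.5355, 1.2679)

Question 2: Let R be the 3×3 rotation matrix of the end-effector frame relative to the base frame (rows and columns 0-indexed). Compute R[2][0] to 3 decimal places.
End-effector x-axis (col 0 of R) = (0.0000,0.0000,-1.0000)
R[2][0] = -1.0000

-1.000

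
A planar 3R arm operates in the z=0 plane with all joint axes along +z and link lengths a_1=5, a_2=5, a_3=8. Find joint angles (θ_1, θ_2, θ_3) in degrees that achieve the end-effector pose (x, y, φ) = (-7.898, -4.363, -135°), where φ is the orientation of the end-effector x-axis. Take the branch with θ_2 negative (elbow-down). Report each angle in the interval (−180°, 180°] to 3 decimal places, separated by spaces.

-134.996 -150.004 150.001

wrist centre = target − a_3·(cos φ, sin φ) = (-2.2411, 1.2939)
cos θ_2 = (6.6968−5²−5²)/(2·5·5) = -0.8661; θ_2 = -150.0044° (elbow-down)
β = atan2(1.2939,-2.2411) = 150.0014°; ψ = atan2(-2.4997,0.6697) = -75.0022°
θ_1 = β − ψ = 225.0036°
θ_3 = φ − θ_1 − θ_2 = 150.0008° (wrapped to (-180°,180°])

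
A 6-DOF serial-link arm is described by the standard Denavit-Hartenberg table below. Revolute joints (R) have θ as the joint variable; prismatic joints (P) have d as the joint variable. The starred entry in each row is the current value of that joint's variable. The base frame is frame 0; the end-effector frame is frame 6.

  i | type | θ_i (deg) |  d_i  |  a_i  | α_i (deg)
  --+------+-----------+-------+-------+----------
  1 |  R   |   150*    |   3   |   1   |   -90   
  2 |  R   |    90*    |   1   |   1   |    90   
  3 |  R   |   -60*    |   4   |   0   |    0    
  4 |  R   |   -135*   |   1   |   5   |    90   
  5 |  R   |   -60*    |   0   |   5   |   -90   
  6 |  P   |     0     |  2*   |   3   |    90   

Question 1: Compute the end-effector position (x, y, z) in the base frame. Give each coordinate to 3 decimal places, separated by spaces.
-1.951 -3.236 12.366

after link 1: o_1 = (-0.8660, 0.5000, 3.0000)
after link 2: o_2 = (-1.3660, -0.3660, 2.0000)
after link 3: o_3 = (-4.8301, 1.6340, 2.0000)
after link 4: o_4 = (-6.3432, 1.0133, 6.8296)
after link 5: o_5 = (-2.9167, -1.7122, 9.2444)
after link 6: o_6 = (-1.9510, -3.2357, 12.3664)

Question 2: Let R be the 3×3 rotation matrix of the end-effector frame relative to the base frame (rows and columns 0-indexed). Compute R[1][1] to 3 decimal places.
End-effector y-axis (col 1 of R) = (-0.5451,0.0559,0.8365)
R[1][1] = 0.0559

0.056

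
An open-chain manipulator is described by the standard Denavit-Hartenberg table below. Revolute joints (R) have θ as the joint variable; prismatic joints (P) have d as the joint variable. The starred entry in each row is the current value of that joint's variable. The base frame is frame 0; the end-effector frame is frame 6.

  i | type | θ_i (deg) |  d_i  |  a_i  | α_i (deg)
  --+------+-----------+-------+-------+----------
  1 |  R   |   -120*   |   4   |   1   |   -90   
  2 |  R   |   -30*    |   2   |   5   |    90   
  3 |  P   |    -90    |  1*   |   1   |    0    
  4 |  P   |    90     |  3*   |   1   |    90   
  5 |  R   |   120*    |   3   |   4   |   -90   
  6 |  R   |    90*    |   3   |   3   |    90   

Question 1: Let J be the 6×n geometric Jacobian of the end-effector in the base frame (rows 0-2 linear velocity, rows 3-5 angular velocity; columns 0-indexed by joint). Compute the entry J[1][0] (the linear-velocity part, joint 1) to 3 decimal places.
axis z_0 = ẑ; lever o_n−o_0 = (1.2500,0.1651,9.8660)
cross product → J_v[:, 0] = (-0.1651,1.2500,0.0000)
J_ω[:, 0] = z_0
entry J[1][0] = 1.2500

1.250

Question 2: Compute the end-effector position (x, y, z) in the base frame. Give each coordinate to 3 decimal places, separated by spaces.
1.250 0.165 9.866

after link 1: o_1 = (-0.5000, -0.8660, 4.0000)
after link 2: o_2 = (-0.9330, -5.6160, 6.5000)
after link 3: o_3 = (-1.5490, -4.6830, 7.3660)
after link 4: o_4 = (-1.2321, -4.1340, 10.4641)
after link 5: o_5 = (-2.0981, 0.3660, 12.4641)
after link 6: o_6 = (1.2500, 0.1651, 9.8660)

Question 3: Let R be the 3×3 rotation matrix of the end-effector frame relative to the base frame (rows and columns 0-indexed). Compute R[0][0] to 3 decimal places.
0.866

End-effector x-axis (col 0 of R) = (0.8660,-0.5000,-0.0000)
R[0][0] = 0.8660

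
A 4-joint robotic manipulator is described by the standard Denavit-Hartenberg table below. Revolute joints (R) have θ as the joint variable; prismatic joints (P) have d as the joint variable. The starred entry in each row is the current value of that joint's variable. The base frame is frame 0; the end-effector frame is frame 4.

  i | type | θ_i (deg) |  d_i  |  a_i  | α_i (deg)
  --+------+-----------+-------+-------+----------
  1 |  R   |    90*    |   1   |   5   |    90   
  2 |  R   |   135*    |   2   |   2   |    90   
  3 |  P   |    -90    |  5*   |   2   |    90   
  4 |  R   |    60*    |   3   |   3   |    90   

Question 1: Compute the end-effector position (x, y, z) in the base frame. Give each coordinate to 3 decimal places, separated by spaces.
-1.500 11.080 5.666

after link 1: o_1 = (0.0000, 5.0000, 1.0000)
after link 2: o_2 = (2.0000, 3.5858, 2.4142)
after link 3: o_3 = (0.0000, 7.1213, 5.9497)
after link 4: o_4 = (-1.5000, 11.0798, 5.6655)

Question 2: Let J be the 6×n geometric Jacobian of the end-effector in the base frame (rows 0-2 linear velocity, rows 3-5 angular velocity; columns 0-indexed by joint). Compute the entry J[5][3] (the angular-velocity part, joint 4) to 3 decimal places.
-0.707

axis z_3 = (0.0000,0.7071,-0.7071); lever o_n−o_3 = (-1.5000,3.9584,-0.2842)
cross product → J_v[:, 3] = (2.5981,1.0607,1.0607)
J_ω[:, 3] = z_3
entry J[5][3] = -0.7071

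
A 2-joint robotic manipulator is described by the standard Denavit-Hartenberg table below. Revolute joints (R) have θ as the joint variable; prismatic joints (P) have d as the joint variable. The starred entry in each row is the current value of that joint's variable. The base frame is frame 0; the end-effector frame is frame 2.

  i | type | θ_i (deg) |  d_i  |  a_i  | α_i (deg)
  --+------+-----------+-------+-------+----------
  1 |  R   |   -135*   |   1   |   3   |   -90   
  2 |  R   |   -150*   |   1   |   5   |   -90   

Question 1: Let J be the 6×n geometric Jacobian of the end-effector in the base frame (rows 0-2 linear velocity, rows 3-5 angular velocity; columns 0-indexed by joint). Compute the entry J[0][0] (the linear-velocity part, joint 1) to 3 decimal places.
axis z_0 = ẑ; lever o_n−o_0 = (1.6476,0.2334,3.5000)
cross product → J_v[:, 0] = (-0.2334,1.6476,0.0000)
J_ω[:, 0] = z_0
entry J[0][0] = -0.2334

-0.233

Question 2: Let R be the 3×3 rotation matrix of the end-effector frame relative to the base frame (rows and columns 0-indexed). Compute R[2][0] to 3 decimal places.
End-effector x-axis (col 0 of R) = (0.6124,0.6124,0.5000)
R[2][0] = 0.5000

0.500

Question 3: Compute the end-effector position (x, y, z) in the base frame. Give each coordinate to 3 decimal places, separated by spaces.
1.648 0.233 3.500

after link 1: o_1 = (-2.1213, -2.1213, 1.0000)
after link 2: o_2 = (1.6476, 0.2334, 3.5000)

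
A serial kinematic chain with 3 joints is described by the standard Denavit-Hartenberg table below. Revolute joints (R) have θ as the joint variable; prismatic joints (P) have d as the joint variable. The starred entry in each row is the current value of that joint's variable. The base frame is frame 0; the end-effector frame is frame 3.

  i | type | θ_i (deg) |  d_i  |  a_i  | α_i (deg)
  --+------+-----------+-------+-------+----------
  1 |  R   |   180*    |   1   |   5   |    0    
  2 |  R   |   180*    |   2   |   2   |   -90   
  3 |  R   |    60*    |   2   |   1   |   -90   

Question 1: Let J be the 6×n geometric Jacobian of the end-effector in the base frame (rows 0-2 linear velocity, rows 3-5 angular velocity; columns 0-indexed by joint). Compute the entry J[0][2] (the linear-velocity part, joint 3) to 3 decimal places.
axis z_2 = (0.0000,1.0000,0.0000); lever o_n−o_2 = (0.5000,2.0000,-0.8660)
cross product → J_v[:, 2] = (-0.8660,0.0000,-0.5000)
J_ω[:, 2] = z_2
entry J[0][2] = -0.8660

-0.866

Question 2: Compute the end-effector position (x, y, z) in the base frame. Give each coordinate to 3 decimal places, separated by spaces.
after link 1: o_1 = (-5.0000, 0.0000, 1.0000)
after link 2: o_2 = (-3.0000, 0.0000, 3.0000)
after link 3: o_3 = (-2.5000, 2.0000, 2.1340)

-2.500 2.000 2.134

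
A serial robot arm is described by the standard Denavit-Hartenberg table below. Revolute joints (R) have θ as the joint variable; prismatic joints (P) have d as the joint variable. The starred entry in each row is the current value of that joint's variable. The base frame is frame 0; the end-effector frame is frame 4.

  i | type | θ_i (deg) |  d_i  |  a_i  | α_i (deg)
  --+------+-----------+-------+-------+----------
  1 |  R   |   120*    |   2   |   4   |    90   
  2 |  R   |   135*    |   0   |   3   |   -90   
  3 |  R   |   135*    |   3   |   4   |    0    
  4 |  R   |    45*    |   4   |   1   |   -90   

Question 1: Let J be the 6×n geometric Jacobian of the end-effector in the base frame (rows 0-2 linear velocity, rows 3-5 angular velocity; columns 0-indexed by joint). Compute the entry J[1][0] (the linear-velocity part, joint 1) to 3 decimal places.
axis z_0 = ẑ; lever o_n−o_0 = (-2.2675,-1.7294,-3.5355)
cross product → J_v[:, 0] = (1.7294,-2.2675,0.0000)
J_ω[:, 0] = z_0
entry J[1][0] = -2.2675

-2.268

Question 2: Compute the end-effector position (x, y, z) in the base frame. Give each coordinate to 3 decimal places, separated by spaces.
-2.268 -1.729 -3.536

after link 1: o_1 = (-2.0000, 3.4641, 2.0000)
after link 2: o_2 = (-0.9393, 1.6270, 4.1213)
after link 3: o_3 = (-3.3282, 0.1077, 0.0000)
after link 4: o_4 = (-2.2675, -1.7294, -3.5355)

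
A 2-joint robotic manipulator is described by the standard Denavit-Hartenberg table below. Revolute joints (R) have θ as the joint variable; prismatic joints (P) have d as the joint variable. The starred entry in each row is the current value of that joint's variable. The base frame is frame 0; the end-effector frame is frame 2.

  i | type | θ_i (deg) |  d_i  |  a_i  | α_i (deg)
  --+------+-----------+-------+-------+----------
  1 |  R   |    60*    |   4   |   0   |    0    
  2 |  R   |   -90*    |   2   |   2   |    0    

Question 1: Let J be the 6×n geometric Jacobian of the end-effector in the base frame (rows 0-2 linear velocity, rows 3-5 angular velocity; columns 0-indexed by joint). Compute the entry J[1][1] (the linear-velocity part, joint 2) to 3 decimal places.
1.732

axis z_1 = (0.0000,0.0000,1.0000); lever o_n−o_1 = (1.7321,-1.0000,2.0000)
cross product → J_v[:, 1] = (1.0000,1.7321,-0.0000)
J_ω[:, 1] = z_1
entry J[1][1] = 1.7321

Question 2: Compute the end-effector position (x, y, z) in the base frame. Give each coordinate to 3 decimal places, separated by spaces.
after link 1: o_1 = (0.0000, 0.0000, 4.0000)
after link 2: o_2 = (1.7321, -1.0000, 6.0000)

1.732 -1.000 6.000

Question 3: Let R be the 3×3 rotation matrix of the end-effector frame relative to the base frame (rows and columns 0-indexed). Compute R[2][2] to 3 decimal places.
End-effector z-axis (col 2 of R) = (0.0000,0.0000,1.0000)
R[2][2] = 1.0000

1.000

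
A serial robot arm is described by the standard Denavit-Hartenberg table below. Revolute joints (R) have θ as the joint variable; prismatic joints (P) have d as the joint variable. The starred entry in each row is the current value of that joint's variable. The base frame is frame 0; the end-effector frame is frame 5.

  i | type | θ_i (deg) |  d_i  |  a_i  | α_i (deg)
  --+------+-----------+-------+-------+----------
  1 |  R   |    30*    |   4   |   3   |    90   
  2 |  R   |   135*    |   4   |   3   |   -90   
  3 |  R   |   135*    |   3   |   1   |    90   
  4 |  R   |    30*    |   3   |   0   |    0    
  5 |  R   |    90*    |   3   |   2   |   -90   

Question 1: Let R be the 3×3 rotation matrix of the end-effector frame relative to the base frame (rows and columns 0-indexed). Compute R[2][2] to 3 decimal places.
0.787

End-effector z-axis (col 2 of R) = (0.2374,-0.5701,0.7866)
R[2][2] = 0.7866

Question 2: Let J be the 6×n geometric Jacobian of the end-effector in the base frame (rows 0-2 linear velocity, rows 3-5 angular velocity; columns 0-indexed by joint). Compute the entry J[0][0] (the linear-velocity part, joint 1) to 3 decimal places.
axis z_0 = ẑ; lever o_n−o_0 = (-4.8562,-2.5236,5.7753)
cross product → J_v[:, 0] = (2.5236,-4.8562,0.0000)
J_ω[:, 0] = z_0
entry J[0][0] = 2.5236

2.524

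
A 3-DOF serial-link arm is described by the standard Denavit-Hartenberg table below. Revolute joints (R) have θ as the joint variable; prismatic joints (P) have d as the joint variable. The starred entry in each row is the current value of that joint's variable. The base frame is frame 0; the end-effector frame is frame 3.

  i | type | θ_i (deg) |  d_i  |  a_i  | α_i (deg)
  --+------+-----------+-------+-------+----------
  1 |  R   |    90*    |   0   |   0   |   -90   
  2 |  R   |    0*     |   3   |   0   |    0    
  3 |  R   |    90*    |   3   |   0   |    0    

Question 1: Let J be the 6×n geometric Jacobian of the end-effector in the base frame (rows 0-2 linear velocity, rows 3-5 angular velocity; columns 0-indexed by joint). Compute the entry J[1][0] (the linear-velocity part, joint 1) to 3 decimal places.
-6.000

axis z_0 = ẑ; lever o_n−o_0 = (-6.0000,0.0000,0.0000)
cross product → J_v[:, 0] = (-0.0000,-6.0000,0.0000)
J_ω[:, 0] = z_0
entry J[1][0] = -6.0000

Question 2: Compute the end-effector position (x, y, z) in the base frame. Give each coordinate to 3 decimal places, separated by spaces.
-6.000 0.000 0.000

after link 1: o_1 = (0.0000, 0.0000, 0.0000)
after link 2: o_2 = (-3.0000, 0.0000, 0.0000)
after link 3: o_3 = (-6.0000, 0.0000, 0.0000)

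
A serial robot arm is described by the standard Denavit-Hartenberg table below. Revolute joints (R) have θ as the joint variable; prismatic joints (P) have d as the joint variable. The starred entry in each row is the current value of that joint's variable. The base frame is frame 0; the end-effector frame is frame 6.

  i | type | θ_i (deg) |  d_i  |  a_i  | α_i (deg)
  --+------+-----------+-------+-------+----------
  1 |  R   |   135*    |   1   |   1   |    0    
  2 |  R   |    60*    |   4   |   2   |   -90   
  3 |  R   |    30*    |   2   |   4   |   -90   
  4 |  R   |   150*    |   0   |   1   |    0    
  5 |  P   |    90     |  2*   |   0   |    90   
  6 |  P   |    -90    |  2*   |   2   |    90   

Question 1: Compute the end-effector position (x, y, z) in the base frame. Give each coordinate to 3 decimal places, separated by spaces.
after link 1: o_1 = (-0.7071, 0.7071, 1.0000)
after link 2: o_2 = (-2.6390, 0.1895, 5.0000)
after link 3: o_3 = (-5.4674, -2.6390, 3.0000)
after link 4: o_4 = (-4.8724, -1.9619, 3.4330)
after link 5: o_5 = (-3.9064, -1.7031, 1.7010)
after link 6: o_6 = (-3.6823, -0.6077, 4.2990)

-3.682 -0.608 4.299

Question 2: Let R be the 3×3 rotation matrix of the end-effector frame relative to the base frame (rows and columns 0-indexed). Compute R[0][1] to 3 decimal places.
0.595

End-effector y-axis (col 1 of R) = (0.5950,0.6771,0.4330)
R[0][1] = 0.5950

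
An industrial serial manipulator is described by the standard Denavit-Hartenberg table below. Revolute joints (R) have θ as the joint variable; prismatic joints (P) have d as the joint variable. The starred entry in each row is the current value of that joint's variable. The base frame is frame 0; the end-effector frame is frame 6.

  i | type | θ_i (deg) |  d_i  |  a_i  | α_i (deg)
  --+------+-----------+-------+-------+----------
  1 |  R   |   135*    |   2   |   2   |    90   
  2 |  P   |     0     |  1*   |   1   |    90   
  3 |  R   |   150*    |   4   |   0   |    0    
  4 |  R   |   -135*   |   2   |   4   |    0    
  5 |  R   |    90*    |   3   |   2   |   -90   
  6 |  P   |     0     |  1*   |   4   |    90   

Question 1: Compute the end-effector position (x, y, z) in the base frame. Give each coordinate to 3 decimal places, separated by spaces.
2.282 8.427 -7.000

after link 1: o_1 = (-1.4142, 1.4142, 2.0000)
after link 2: o_2 = (-1.4142, 2.8284, 2.0000)
after link 3: o_3 = (-1.4142, 2.8284, -2.0000)
after link 4: o_4 = (-3.4142, 6.2925, -4.0000)
after link 5: o_5 = (-1.6822, 7.2925, -7.0000)
after link 6: o_6 = (2.2819, 8.4265, -7.0000)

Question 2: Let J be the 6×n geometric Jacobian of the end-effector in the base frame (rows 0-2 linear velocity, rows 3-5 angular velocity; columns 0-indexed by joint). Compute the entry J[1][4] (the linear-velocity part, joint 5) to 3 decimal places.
axis z_4 = (0.0000,0.0000,-1.0000); lever o_n−o_4 = (5.6962,2.1340,-3.0000)
cross product → J_v[:, 4] = (2.1340,-5.6962,-0.0000)
J_ω[:, 4] = z_4
entry J[1][4] = -5.6962

-5.696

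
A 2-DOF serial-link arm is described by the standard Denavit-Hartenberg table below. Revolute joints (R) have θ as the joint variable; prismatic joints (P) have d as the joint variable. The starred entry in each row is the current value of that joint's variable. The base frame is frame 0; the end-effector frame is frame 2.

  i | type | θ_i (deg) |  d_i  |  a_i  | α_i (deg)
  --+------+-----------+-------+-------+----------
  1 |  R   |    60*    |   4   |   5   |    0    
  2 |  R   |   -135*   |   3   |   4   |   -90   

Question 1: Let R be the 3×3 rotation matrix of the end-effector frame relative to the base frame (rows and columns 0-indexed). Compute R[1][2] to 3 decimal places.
0.259

End-effector z-axis (col 2 of R) = (0.9659,0.2588,0.0000)
R[1][2] = 0.2588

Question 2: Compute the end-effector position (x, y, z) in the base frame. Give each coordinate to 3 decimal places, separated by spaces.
3.535 0.466 7.000

after link 1: o_1 = (2.5000, 4.3301, 4.0000)
after link 2: o_2 = (3.5353, 0.4664, 7.0000)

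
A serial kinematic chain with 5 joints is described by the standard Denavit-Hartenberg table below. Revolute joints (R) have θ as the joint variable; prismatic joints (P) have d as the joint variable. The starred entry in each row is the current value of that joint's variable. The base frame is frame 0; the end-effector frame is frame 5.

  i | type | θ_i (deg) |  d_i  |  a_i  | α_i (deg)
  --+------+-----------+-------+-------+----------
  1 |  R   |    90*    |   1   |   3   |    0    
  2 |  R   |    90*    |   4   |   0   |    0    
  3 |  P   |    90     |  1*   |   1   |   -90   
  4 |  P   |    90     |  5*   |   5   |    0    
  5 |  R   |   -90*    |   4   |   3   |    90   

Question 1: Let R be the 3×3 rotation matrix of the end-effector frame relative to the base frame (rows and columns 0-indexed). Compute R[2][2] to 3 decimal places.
1.000

End-effector z-axis (col 2 of R) = (0.0000,0.0000,1.0000)
R[2][2] = 1.0000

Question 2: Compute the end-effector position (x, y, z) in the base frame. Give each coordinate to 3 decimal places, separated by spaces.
9.000 -1.000 1.000

after link 1: o_1 = (0.0000, 3.0000, 1.0000)
after link 2: o_2 = (0.0000, 3.0000, 5.0000)
after link 3: o_3 = (-0.0000, 2.0000, 6.0000)
after link 4: o_4 = (5.0000, 2.0000, 1.0000)
after link 5: o_5 = (9.0000, -1.0000, 1.0000)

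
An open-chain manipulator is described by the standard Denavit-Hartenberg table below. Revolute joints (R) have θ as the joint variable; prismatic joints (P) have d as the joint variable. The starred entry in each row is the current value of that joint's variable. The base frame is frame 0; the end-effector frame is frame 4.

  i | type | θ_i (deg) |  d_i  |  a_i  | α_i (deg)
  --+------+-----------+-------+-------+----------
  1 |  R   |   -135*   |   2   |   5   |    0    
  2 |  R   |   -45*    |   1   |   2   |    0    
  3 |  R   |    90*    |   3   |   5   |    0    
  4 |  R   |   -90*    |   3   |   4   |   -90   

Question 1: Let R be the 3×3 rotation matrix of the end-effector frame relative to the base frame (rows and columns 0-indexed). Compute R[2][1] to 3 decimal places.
End-effector y-axis (col 1 of R) = (0.0000,-0.0000,-1.0000)
R[2][1] = -1.0000

-1.000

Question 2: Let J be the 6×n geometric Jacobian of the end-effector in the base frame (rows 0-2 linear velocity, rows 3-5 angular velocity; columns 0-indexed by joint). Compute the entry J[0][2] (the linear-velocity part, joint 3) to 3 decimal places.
axis z_2 = (0.0000,0.0000,1.0000); lever o_n−o_2 = (-4.0000,-5.0000,6.0000)
cross product → J_v[:, 2] = (5.0000,-4.0000,0.0000)
J_ω[:, 2] = z_2
entry J[0][2] = 5.0000

5.000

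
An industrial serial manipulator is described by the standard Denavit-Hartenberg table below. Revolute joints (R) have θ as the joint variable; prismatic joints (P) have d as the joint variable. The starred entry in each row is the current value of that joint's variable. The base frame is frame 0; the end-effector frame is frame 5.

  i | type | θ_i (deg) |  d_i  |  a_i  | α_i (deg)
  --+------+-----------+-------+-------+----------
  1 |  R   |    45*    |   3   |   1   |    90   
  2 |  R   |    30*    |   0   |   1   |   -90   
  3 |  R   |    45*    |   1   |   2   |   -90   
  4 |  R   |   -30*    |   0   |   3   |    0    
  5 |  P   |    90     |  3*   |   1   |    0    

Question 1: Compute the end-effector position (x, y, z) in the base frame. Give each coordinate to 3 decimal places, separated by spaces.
-2.399 5.699 5.657

after link 1: o_1 = (0.7071, 0.7071, 3.0000)
after link 2: o_2 = (1.3195, 1.3195, 3.5000)
after link 3: o_3 = (0.8320, 2.8320, 5.0731)
after link 4: o_4 = (0.1276, 4.7257, 7.2907)
after link 5: o_5 = (-2.3988, 5.6993, 5.6568)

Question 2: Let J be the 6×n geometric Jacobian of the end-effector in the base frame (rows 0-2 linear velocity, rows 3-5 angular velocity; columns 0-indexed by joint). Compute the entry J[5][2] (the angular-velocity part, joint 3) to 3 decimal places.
axis z_2 = (-0.3536,-0.3536,0.8660); lever o_n−o_2 = (-3.7182,4.3798,2.1568)
cross product → J_v[:, 2] = (-4.5556,-2.4575,-2.8631)
J_ω[:, 2] = z_2
entry J[5][2] = 0.8660

0.866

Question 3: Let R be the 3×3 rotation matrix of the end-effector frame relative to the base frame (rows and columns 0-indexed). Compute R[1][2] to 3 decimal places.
End-effector z-axis (col 2 of R) = (-0.9330,0.0670,-0.3536)
R[1][2] = 0.0670

0.067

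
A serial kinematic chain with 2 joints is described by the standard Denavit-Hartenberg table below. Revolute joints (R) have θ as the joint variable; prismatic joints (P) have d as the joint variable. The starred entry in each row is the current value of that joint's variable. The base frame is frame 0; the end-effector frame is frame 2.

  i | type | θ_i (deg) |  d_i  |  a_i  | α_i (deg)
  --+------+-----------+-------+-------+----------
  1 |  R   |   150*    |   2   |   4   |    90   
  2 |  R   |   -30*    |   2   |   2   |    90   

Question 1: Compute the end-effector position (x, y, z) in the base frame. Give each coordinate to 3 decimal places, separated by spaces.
after link 1: o_1 = (-3.4641, 2.0000, 2.0000)
after link 2: o_2 = (-3.9641, 4.5981, 1.0000)

-3.964 4.598 1.000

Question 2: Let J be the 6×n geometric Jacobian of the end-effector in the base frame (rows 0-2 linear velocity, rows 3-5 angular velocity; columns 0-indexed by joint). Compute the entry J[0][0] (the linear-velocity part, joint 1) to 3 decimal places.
-4.598

axis z_0 = ẑ; lever o_n−o_0 = (-3.9641,4.5981,1.0000)
cross product → J_v[:, 0] = (-4.5981,-3.9641,0.0000)
J_ω[:, 0] = z_0
entry J[0][0] = -4.5981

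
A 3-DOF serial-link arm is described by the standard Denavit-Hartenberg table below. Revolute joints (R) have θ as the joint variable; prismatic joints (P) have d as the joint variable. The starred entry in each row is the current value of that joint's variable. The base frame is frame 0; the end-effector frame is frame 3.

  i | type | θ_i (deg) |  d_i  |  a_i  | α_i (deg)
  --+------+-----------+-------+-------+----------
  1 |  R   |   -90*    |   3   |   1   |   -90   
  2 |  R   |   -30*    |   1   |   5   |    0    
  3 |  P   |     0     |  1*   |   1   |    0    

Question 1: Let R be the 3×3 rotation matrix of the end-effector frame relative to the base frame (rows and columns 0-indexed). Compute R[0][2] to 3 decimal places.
1.000

End-effector z-axis (col 2 of R) = (1.0000,0.0000,0.0000)
R[0][2] = 1.0000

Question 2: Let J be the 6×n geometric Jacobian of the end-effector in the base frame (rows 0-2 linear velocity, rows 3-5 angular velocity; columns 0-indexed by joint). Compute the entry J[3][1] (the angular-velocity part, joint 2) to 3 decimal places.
1.000

axis z_1 = (1.0000,0.0000,0.0000); lever o_n−o_1 = (2.0000,-5.1962,3.0000)
cross product → J_v[:, 1] = (0.0000,-3.0000,-5.1962)
J_ω[:, 1] = z_1
entry J[3][1] = 1.0000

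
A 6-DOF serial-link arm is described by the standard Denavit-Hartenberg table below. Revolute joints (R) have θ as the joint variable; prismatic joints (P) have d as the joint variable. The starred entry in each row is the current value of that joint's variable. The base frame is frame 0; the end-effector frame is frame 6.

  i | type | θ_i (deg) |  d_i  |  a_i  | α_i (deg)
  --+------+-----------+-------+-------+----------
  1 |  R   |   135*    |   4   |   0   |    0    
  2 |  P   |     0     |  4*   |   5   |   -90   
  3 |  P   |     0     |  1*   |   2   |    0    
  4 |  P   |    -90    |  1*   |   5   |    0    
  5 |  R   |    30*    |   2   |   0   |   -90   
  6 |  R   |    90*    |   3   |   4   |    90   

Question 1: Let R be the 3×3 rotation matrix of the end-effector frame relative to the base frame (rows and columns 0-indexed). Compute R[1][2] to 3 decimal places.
End-effector z-axis (col 2 of R) = (-0.3536,0.3536,0.8660)
R[1][2] = 0.3536

0.354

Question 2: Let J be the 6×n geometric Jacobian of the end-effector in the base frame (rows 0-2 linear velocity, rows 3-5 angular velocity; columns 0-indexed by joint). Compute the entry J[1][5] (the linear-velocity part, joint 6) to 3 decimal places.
-1.414

axis z_5 = (-0.6124,0.6124,-0.5000); lever o_n−o_5 = (0.9913,4.6655,-1.5000)
cross product → J_v[:, 5] = (1.4142,-1.4142,-3.4641)
J_ω[:, 5] = z_5
entry J[1][5] = -1.4142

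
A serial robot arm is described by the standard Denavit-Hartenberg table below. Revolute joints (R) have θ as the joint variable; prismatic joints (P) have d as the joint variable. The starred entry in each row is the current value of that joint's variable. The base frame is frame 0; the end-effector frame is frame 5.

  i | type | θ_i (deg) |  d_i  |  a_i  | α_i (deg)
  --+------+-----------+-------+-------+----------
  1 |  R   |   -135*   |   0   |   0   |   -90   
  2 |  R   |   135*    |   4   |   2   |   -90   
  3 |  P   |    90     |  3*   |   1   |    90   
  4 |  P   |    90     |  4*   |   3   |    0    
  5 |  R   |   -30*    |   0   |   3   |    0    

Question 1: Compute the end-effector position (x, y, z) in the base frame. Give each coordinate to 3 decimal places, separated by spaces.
after link 1: o_1 = (0.0000, 0.0000, 0.0000)
after link 2: o_2 = (3.8284, -1.8284, -1.4142)
after link 3: o_3 = (4.6213, 0.3787, 0.7071)
after link 4: o_4 = (8.1213, 3.8787, -0.0000)
after link 5: o_5 = (8.3597, 6.2384, 1.8371)

8.360 6.238 1.837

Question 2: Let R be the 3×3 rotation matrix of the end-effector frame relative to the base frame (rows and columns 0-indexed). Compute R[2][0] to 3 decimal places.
0.612

End-effector x-axis (col 0 of R) = (0.0795,0.7866,0.6124)
R[2][0] = 0.6124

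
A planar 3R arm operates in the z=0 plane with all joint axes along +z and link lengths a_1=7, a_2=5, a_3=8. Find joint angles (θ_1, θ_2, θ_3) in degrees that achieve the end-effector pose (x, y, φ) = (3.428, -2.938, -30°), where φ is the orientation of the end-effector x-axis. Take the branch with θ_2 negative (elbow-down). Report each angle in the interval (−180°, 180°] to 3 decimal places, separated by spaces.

wrist centre = target − a_3·(cos φ, sin φ) = (-3.5002, 1.0620)
cos θ_2 = (13.3793−7²−5²)/(2·7·5) = -0.8660; θ_2 = -149.9983° (elbow-down)
β = atan2(1.0620,-3.5002) = 163.1216°; ψ = atan2(-2.5001,2.6699) = -43.1187°
θ_1 = β − ψ = 206.2403°
θ_3 = φ − θ_1 − θ_2 = -86.2421° (wrapped to (-180°,180°])

-153.760 -149.998 -86.242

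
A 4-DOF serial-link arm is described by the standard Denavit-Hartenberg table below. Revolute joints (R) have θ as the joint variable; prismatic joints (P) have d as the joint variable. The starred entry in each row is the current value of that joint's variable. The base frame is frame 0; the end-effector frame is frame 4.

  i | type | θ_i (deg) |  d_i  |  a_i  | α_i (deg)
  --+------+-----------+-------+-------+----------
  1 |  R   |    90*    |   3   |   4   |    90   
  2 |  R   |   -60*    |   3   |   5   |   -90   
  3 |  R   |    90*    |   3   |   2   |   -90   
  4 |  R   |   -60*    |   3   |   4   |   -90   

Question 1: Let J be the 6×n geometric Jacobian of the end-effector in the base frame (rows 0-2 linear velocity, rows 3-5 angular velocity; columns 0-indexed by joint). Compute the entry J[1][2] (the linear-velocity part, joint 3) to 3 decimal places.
axis z_2 = (0.0000,0.8660,0.5000); lever o_n−o_2 = (-4.0000,4.0981,5.8301)
cross product → J_v[:, 2] = (3.0000,-2.0000,3.4641)
J_ω[:, 2] = z_2
entry J[1][2] = -2.0000

-2.000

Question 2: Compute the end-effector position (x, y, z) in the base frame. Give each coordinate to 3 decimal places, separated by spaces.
-1.000 10.598 4.500

after link 1: o_1 = (0.0000, 4.0000, 3.0000)
after link 2: o_2 = (3.0000, 6.5000, -1.3301)
after link 3: o_3 = (1.0000, 9.0981, 0.1699)
after link 4: o_4 = (-1.0000, 10.5981, 4.5000)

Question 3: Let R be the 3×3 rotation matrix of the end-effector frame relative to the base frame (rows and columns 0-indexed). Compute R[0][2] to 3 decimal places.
-0.866

End-effector z-axis (col 2 of R) = (-0.8660,-0.4330,-0.2500)
R[0][2] = -0.8660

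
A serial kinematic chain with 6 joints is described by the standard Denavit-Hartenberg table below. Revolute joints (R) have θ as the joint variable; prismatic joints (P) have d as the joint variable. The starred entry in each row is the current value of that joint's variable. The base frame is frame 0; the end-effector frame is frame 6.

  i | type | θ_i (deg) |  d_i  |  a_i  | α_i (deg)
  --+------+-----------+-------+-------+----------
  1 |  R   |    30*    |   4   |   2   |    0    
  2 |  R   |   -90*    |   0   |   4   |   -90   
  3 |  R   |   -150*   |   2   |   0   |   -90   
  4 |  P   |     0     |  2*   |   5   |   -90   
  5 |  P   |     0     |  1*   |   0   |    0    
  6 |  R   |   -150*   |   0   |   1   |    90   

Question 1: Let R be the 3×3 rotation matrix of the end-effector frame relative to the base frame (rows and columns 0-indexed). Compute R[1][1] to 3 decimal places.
-0.500

End-effector y-axis (col 1 of R) = (-0.8660,-0.5000,0.0000)
R[1][1] = -0.5000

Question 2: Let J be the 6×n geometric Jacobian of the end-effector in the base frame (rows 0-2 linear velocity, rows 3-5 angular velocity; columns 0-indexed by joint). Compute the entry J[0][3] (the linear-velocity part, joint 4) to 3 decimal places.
0.250

prismatic axis z_3 = (0.2500,-0.4330,0.8660)
J_v[:, 3] = z_3; J_ω[:, 3] = (0,0,0)
entry J[0][3] = 0.2500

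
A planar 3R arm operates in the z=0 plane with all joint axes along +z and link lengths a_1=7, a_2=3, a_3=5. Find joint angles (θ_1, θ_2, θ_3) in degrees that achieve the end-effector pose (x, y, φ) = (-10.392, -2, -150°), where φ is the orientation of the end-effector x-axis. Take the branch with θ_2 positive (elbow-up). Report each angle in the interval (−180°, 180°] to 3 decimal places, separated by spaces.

wrist centre = target − a_3·(cos φ, sin φ) = (-6.0619, 0.5000)
cos θ_2 = (36.9963−7²−3²)/(2·7·3) = -0.5001; θ_2 = 120.0058° (elbow-up)
β = atan2(0.5000,-6.0619) = 175.2848°; ψ = atan2(2.5979,5.4997) = 25.2848°
θ_1 = β − ψ = 150.0000°
θ_3 = φ − θ_1 − θ_2 = -60.0058° (wrapped to (-180°,180°])

150.000 120.006 -60.006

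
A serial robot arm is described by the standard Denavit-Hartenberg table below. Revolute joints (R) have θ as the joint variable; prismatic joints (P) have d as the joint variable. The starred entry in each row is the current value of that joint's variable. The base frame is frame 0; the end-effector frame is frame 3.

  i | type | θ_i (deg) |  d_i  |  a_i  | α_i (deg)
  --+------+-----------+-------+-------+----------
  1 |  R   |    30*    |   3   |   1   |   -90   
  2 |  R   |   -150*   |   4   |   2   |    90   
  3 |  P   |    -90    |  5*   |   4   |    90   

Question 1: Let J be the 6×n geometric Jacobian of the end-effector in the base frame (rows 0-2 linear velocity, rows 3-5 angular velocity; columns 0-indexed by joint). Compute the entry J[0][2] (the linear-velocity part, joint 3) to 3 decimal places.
prismatic axis z_2 = (-0.4330,-0.2500,-0.8660)
J_v[:, 2] = z_2; J_ω[:, 2] = (0,0,0)
entry J[0][2] = -0.4330

-0.433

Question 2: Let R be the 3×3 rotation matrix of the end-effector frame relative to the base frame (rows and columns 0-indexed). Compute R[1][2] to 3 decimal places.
End-effector z-axis (col 2 of R) = (0.7500,0.4330,-0.5000)
R[1][2] = 0.4330

0.433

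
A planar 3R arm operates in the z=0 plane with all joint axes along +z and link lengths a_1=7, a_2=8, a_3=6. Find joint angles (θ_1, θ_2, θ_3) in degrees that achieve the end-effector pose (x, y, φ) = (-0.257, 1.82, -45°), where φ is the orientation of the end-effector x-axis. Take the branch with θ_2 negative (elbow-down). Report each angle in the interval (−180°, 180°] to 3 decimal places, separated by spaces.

-166.832 -119.999 -118.170

wrist centre = target − a_3·(cos φ, sin φ) = (-4.4996, 6.0626)
cos θ_2 = (57.0024−7²−8²)/(2·7·8) = -0.5000; θ_2 = -119.9986° (elbow-down)
β = atan2(6.0626,-4.4996) = 126.5825°; ψ = atan2(-6.9283,3.0002) = -66.5859°
θ_1 = β − ψ = 193.1684°
θ_3 = φ − θ_1 − θ_2 = -118.1698° (wrapped to (-180°,180°])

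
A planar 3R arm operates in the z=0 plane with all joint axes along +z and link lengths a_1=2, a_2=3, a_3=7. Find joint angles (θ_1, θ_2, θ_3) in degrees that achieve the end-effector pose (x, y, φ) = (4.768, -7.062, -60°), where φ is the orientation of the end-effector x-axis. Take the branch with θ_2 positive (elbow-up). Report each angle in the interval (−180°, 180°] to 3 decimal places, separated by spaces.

-149.997 150.002 -60.005

wrist centre = target − a_3·(cos φ, sin φ) = (1.2680, -0.9998)
cos θ_2 = (2.6075−2²−3²)/(2·2·3) = -0.8660; θ_2 = 150.0022° (elbow-up)
β = atan2(-0.9998,1.2680) = -38.2559°; ψ = atan2(1.4999,-0.5981) = 111.7412°
θ_1 = β − ψ = -149.9971°
θ_3 = φ − θ_1 − θ_2 = -60.0051° (wrapped to (-180°,180°])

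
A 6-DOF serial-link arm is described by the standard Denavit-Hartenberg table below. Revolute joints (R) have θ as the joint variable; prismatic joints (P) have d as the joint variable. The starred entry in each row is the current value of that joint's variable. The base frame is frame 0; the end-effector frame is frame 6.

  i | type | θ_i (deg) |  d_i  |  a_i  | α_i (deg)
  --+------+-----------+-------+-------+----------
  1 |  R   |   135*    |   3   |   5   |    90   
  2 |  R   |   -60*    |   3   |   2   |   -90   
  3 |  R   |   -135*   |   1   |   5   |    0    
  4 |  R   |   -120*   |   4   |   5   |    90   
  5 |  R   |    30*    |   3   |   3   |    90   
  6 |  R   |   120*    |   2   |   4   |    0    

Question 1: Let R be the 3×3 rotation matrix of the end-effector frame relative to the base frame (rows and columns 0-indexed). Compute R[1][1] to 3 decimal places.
End-effector y-axis (col 1 of R) = (0.9711,0.2365,0.0336)
R[1][1] = 0.2365

0.236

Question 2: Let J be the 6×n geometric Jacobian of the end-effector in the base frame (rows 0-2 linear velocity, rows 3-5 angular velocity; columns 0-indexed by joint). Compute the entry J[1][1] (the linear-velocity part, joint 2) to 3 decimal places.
0.463

axis z_1 = (0.7071,0.7071,0.0000); lever o_n−o_1 = (-4.5950,2.0925,-0.6546)
cross product → J_v[:, 1] = (-0.4628,0.4628,4.7288)
J_ω[:, 1] = z_1
entry J[1][1] = 0.4628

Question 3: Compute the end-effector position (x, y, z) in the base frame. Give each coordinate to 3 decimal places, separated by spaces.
-8.131 5.628 2.345

after link 1: o_1 = (-3.5355, 3.5355, 3.0000)
after link 2: o_2 = (-2.1213, 6.3640, 1.2679)
after link 3: o_3 = (1.0163, 8.2263, 4.8298)
after link 4: o_4 = (-4.3907, 6.8032, 7.9505)
after link 5: o_5 = (-8.4196, 6.1850, 6.7733)
after link 6: o_6 = (-8.1306, 5.6280, 2.3454)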